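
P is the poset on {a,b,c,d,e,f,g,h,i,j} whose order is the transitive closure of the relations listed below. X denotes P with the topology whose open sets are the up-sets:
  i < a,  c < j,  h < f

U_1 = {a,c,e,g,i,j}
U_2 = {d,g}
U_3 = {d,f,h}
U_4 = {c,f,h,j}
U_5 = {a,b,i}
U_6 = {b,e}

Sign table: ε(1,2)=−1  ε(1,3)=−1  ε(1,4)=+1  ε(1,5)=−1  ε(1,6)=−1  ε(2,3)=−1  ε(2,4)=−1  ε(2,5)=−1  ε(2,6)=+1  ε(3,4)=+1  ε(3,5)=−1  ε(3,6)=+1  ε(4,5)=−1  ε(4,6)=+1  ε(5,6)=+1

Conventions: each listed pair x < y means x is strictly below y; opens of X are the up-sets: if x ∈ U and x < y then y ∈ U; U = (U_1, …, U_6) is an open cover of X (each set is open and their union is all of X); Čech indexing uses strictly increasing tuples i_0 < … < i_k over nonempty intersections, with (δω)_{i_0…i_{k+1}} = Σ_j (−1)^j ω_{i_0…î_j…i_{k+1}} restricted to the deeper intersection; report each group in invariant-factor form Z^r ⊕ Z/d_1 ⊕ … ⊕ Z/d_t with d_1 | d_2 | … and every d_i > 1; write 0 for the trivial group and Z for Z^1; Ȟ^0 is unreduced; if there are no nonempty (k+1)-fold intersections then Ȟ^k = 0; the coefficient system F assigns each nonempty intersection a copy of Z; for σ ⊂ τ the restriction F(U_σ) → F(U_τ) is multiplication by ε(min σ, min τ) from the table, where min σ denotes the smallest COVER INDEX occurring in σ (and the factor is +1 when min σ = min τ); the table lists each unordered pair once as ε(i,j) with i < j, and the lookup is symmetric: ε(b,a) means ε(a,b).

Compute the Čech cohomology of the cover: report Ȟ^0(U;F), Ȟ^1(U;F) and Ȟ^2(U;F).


Ȟ^0 ≅ Z, Ȟ^1 ≅ Z^2, Ȟ^2 ≅ 0

nerve of the cover:
  U12={g} U14={c,j} U15={a,i} U16={e} U23={d} U34={f,h} U56={b}
C dims 6,7; δ0: rk 5, SNF 1^5
Ȟ^0 = (6 − 5) − 0 = 1, so Ȟ^0 ≅ Z
Ȟ^1 = (7 − 0) − 5 = 2, so Ȟ^1 ≅ Z^2
Ȟ^2 = (0 − 0) − 0 = 0, so Ȟ^2 ≅ 0


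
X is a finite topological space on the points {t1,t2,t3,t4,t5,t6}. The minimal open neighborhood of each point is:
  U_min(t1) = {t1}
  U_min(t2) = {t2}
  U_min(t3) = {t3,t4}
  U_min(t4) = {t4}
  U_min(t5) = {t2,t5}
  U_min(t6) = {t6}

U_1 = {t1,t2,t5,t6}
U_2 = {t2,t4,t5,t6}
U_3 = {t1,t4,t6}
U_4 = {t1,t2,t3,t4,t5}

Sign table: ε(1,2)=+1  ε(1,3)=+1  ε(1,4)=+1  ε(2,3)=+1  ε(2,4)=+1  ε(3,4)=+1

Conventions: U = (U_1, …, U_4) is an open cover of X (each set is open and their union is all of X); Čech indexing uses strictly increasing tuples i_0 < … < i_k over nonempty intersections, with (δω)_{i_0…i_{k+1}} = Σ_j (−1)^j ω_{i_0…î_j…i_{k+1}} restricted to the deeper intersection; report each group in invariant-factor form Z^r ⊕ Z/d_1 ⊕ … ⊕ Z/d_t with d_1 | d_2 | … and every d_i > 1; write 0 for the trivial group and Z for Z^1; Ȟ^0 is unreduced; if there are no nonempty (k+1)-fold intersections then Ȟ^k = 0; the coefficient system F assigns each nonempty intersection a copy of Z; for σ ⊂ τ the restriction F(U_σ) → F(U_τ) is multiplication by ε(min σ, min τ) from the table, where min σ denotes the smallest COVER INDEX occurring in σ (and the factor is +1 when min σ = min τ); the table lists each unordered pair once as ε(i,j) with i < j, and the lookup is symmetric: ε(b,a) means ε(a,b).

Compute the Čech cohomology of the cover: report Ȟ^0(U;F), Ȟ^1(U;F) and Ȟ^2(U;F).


Ȟ^0(U;F) ≅ Z; Ȟ^1(U;F) ≅ 0; Ȟ^2(U;F) ≅ Z

nerve of the cover:
  U12={t2,t5,t6} U13={t1,t6} U14={t1,t2,t5} U23={t4,t6} U24={t2,t4,t5} U34={t1,t4}
  U123={t6} U124={t2,t5} U134={t1} U234={t4}
C dims 4,6,4; δ0: rk 3, SNF 1^3; δ1: rk 3, SNF 1^3
Ȟ^0 = (4 − 3) − 0 = 1, so Ȟ^0 ≅ Z
Ȟ^1 = (6 − 3) − 3 = 0, so Ȟ^1 ≅ 0
Ȟ^2 = (4 − 0) − 3 = 1, so Ȟ^2 ≅ Z


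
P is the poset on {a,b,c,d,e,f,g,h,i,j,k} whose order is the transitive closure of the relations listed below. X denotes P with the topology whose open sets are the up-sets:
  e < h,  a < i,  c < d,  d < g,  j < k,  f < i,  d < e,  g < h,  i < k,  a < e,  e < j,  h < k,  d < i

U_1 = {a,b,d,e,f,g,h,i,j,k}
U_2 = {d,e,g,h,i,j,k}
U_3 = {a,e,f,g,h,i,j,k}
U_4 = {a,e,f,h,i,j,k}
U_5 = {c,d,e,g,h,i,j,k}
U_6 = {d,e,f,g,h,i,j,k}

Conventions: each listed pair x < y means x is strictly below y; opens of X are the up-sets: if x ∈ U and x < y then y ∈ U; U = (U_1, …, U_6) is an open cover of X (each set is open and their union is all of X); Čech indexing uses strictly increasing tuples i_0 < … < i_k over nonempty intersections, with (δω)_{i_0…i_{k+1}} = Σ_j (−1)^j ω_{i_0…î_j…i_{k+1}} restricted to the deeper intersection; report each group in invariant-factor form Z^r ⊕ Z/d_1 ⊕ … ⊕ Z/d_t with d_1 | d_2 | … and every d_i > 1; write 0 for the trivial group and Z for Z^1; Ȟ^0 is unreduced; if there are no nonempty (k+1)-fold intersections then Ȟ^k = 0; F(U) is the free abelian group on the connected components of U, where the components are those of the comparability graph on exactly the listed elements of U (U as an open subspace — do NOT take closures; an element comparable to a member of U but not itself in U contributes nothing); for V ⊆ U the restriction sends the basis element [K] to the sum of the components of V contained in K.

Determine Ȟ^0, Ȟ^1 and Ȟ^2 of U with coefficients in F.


Ȟ^0(U;F) ≅ Z^2, Ȟ^1(U;F) ≅ 0 and Ȟ^2(U;F) ≅ 0

intersection data:
  U12={d,e,g,h,i,j,k} U13={a,e,f,g,h,i,j,k} U14={a,e,f,h,i,j,k} U15={d,e,g,h,i,j,k} U16={d,e,f,g,h,i,j,k} U23={e,g,h,i,j,k} U24={e,h,i,j,k} U25={d,e,g,h,i,j,k} U26={d,e,g,h,i,j,k} U34={a,e,f,h,i,j,k} U35={e,g,h,i,j,k} U36={e,f,g,h,i,j,k} U45={e,h,i,j,k} U46={e,f,h,i,j,k} U56={d,e,g,h,i,j,k}
  U123={e,g,h,i,j,k} U124={e,h,i,j,k} U125={d,e,g,h,i,j,k} U126={d,e,g,h,i,j,k} U134={a,e,f,h,i,j,k} U135={e,g,h,i,j,k} U136={e,f,g,h,i,j,k} U145={e,h,i,j,k} U146={e,f,h,i,j,k} U156={d,e,g,h,i,j,k} U234={e,h,i,j,k} U235={e,g,h,i,j,k} U236={e,g,h,i,j,k} U245={e,h,i,j,k} U246={e,h,i,j,k} U256={d,e,g,h,i,j,k} U345={e,h,i,j,k} U346={e,f,h,i,j,k} U356={e,g,h,i,j,k} U456={e,h,i,j,k}
  U1234={e,h,i,j,k} U1235={e,g,h,i,j,k} U1236={e,g,h,i,j,k} U1245={e,h,i,j,k} U1246={e,h,i,j,k} U1256={d,e,g,h,i,j,k} U1345={e,h,i,j,k} U1346={e,f,h,i,j,k} U1356={e,g,h,i,j,k} U1456={e,h,i,j,k} U2345={e,h,i,j,k} U2346={e,h,i,j,k} U2356={e,g,h,i,j,k} U2456={e,h,i,j,k} U3456={e,h,i,j,k}
  U12345={e,h,i,j,k} U12346={e,h,i,j,k} U12356={e,g,h,i,j,k} U12456={e,h,i,j,k} U13456={e,h,i,j,k} U23456={e,h,i,j,k}
  U123456={e,h,i,j,k}
components per intersection:
  U1: {a,d,e,f,g,h,i,j,k} {b}
  U2: {d,e,g,h,i,j,k}
  U3: {a,e,f,g,h,i,j,k}
  U4: {a,e,f,h,i,j,k}
  U5: {c,d,e,g,h,i,j,k}
  U6: {d,e,f,g,h,i,j,k}
  U12: {d,e,g,h,i,j,k}
  U13: {a,e,f,g,h,i,j,k}
  U14: {a,e,f,h,i,j,k}
  U15: {d,e,g,h,i,j,k}
  U16: {d,e,f,g,h,i,j,k}
  U23: {e,g,h,i,j,k}
  U24: {e,h,i,j,k}
  U25: {d,e,g,h,i,j,k}
  U26: {d,e,g,h,i,j,k}
  U34: {a,e,f,h,i,j,k}
  U35: {e,g,h,i,j,k}
  U36: {e,f,g,h,i,j,k}
  U45: {e,h,i,j,k}
  U46: {e,f,h,i,j,k}
  U56: {d,e,g,h,i,j,k}
  U123: {e,g,h,i,j,k}
  U124: {e,h,i,j,k}
  U125: {d,e,g,h,i,j,k}
  U126: {d,e,g,h,i,j,k}
  U134: {a,e,f,h,i,j,k}
  U135: {e,g,h,i,j,k}
  U136: {e,f,g,h,i,j,k}
  U145: {e,h,i,j,k}
  U146: {e,f,h,i,j,k}
  U156: {d,e,g,h,i,j,k}
  U234: {e,h,i,j,k}
  U235: {e,g,h,i,j,k}
  U236: {e,g,h,i,j,k}
  U245: {e,h,i,j,k}
  U246: {e,h,i,j,k}
  U256: {d,e,g,h,i,j,k}
  U345: {e,h,i,j,k}
  U346: {e,f,h,i,j,k}
  U356: {e,g,h,i,j,k}
  U456: {e,h,i,j,k}
  U1234: {e,h,i,j,k}
  U1235: {e,g,h,i,j,k}
  U1236: {e,g,h,i,j,k}
  U1245: {e,h,i,j,k}
  U1246: {e,h,i,j,k}
  U1256: {d,e,g,h,i,j,k}
  U1345: {e,h,i,j,k}
  U1346: {e,f,h,i,j,k}
  U1356: {e,g,h,i,j,k}
  U1456: {e,h,i,j,k}
  U2345: {e,h,i,j,k}
  U2346: {e,h,i,j,k}
  U2356: {e,g,h,i,j,k}
  U2456: {e,h,i,j,k}
  U3456: {e,h,i,j,k}
  U12345: {e,h,i,j,k}
  U12346: {e,h,i,j,k}
  U12356: {e,g,h,i,j,k}
  U12456: {e,h,i,j,k}
  U13456: {e,h,i,j,k}
  U23456: {e,h,i,j,k}
  U123456: {e,h,i,j,k}
C dims 7,15,20,15; δ0: rk 5, SNF 1^5; δ1: rk 10, SNF 1^10; δ2: rk 10, SNF 1^10
Ȟ^0 = (7 − 5) − 0 = 2, so Ȟ^0 ≅ Z^2
Ȟ^1 = (15 − 10) − 5 = 0, so Ȟ^1 ≅ 0
Ȟ^2 = (20 − 10) − 10 = 0, so Ȟ^2 ≅ 0


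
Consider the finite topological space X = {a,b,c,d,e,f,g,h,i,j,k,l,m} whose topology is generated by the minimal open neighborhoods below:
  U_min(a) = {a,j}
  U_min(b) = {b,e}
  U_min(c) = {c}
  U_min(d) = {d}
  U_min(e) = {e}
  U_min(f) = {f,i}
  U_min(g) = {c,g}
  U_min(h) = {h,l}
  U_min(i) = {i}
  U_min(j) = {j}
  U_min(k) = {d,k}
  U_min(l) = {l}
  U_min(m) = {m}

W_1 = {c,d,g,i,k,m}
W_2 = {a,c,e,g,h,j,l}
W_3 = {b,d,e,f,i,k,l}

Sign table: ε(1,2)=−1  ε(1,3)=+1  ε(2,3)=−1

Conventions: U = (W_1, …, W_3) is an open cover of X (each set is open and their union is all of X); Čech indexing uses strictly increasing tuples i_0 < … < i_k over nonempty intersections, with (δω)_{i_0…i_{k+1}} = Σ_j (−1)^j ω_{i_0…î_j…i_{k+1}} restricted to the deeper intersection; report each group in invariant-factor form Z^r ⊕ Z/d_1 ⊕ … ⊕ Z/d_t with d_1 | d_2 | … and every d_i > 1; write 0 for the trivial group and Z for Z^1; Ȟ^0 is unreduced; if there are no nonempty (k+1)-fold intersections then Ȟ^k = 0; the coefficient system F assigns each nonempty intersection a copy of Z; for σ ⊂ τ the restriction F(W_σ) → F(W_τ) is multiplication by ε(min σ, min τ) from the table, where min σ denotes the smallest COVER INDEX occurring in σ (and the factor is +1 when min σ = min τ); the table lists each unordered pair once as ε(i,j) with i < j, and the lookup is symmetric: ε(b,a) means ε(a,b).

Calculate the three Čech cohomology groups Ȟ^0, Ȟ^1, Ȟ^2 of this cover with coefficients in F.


cover nerve:
  W12={c,g} W13={d,i,k} W23={e,l}
C dims 3,3; δ0: rk 2, SNF 1^2
Ȟ^0: (3−2)−0=1 ⇒ Z
Ȟ^1: (3−0)−2=1 ⇒ Z
Ȟ^2: (0−0)−0=0 ⇒ 0

Ȟ^0 ≅ Z,  Ȟ^1 ≅ Z,  Ȟ^2 ≅ 0


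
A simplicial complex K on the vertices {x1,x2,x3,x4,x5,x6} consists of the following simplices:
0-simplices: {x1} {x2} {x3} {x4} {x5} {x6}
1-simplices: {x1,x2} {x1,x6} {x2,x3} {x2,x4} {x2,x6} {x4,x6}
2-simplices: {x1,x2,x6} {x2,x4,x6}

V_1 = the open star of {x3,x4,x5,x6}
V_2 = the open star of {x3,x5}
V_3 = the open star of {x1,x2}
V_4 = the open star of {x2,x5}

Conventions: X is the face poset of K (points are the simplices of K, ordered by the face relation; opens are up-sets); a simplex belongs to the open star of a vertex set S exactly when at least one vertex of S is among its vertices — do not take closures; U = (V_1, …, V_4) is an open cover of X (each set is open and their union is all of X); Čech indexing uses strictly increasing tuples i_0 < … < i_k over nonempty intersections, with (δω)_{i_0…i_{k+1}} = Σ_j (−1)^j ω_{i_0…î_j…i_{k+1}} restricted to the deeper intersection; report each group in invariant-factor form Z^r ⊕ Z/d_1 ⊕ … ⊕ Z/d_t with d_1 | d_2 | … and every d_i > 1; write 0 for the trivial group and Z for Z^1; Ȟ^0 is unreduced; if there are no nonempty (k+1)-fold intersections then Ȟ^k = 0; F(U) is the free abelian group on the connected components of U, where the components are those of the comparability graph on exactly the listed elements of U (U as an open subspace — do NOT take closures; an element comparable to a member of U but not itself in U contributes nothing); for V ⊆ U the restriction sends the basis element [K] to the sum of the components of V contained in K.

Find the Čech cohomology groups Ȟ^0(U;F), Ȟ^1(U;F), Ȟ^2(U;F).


nerve simplices:
  V1={{x3},{x4},{x5},{x6},{x1,x6},{x2,x3},{x2,x4},{x2,x6},{x4,x6},{x1,x2,x6},{x2,x4,x6}} V2={{x3},{x5},{x2,x3}} V3={{x1},{x2},{x1,x2},{x1,x6},{x2,x3},{x2,x4},{x2,x6},{x1,x2,x6},{x2,x4,x6}} V4={{x2},{x5},{x1,x2},{x2,x3},{x2,x4},{x2,x6},{x1,x2,x6},{x2,x4,x6}}
  V12={{x3},{x5},{x2,x3}} V13={{x1,x6},{x2,x3},{x2,x4},{x2,x6},{x1,x2,x6},{x2,x4,x6}} V14={{x5},{x2,x3},{x2,x4},{x2,x6},{x1,x2,x6},{x2,x4,x6}} V23={{x2,x3}} V24={{x5},{x2,x3}} V34={{x2},{x1,x2},{x2,x3},{x2,x4},{x2,x6},{x1,x2,x6},{x2,x4,x6}}
  V123={{x2,x3}} V124={{x5},{x2,x3}} V134={{x2,x3},{x2,x4},{x2,x6},{x1,x2,x6},{x2,x4,x6}} V234={{x2,x3}}
  V1234={{x2,x3}}
components per intersection:
  V1: {{x3},{x2,x3}} {{x4},{x6},{x1,x6},{x2,x4},{x2,x6},{x4,x6},{x1,x2,x6},{x2,x4,x6}} {{x5}}
  V2: {{x3},{x2,x3}} {{x5}}
  V3: {{x1},{x2},{x1,x2},{x1,x6},{x2,x3},{x2,x4},{x2,x6},{x1,x2,x6},{x2,x4,x6}}
  V4: {{x2},{x1,x2},{x2,x3},{x2,x4},{x2,x6},{x1,x2,x6},{x2,x4,x6}} {{x5}}
  V12: {{x3},{x2,x3}} {{x5}}
  V13: {{x1,x6},{x2,x4},{x2,x6},{x1,x2,x6},{x2,x4,x6}} {{x2,x3}}
  V14: {{x5}} {{x2,x3}} {{x2,x4},{x2,x6},{x1,x2,x6},{x2,x4,x6}}
  V23: {{x2,x3}}
  V24: {{x5}} {{x2,x3}}
  V34: {{x2},{x1,x2},{x2,x3},{x2,x4},{x2,x6},{x1,x2,x6},{x2,x4,x6}}
  V123: {{x2,x3}}
  V124: {{x5}} {{x2,x3}}
  V134: {{x2,x3}} {{x2,x4},{x2,x6},{x1,x2,x6},{x2,x4,x6}}
  V234: {{x2,x3}}
  V1234: {{x2,x3}}
C dims 8,11,6,1; δ0: rk 6, SNF 1^6; δ1: rk 5, SNF 1^5; δ2: rk 1, SNF 1^1
degree 0: 8−6−0 = 2 → Ȟ^0 ≅ Z^2
degree 1: 11−5−6 = 0 → Ȟ^1 ≅ 0
degree 2: 6−1−5 = 0 → Ȟ^2 ≅ 0

Ȟ^0 = Z^2,  Ȟ^1 = 0,  Ȟ^2 = 0


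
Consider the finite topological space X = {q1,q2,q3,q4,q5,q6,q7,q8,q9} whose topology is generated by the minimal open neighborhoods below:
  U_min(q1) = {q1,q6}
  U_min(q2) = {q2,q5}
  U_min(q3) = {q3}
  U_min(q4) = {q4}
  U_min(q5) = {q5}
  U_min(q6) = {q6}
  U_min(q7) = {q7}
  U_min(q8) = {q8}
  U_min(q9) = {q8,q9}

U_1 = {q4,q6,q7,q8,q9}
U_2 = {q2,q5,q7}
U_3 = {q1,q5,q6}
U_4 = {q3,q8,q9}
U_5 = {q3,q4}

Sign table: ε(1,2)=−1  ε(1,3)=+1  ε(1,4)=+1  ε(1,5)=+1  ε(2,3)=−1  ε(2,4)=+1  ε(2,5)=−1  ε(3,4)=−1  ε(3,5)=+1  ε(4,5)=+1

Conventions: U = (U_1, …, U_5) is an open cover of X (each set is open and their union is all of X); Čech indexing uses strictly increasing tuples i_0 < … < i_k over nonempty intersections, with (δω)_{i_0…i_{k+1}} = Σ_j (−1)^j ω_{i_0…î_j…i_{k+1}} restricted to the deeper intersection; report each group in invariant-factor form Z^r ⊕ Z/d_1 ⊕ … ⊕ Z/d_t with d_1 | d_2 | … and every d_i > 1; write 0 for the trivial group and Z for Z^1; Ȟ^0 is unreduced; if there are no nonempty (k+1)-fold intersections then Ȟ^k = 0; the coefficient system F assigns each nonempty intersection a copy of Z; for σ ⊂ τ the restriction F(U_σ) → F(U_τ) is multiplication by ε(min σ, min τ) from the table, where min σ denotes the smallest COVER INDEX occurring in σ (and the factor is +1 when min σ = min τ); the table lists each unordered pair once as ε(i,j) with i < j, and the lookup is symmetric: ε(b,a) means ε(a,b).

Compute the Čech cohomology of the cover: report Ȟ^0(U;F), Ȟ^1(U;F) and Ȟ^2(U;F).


nonempty intersections:
  U12={q7} U13={q6} U14={q8,q9} U15={q4} U23={q5} U45={q3}
C dims 5,6; δ0: rk 4, SNF 1^4
Ȟ^0: (5−4)−0=1 ⇒ Z
Ȟ^1: (6−0)−4=2 ⇒ Z^2
Ȟ^2: (0−0)−0=0 ⇒ 0

Ȟ^0 = Z, Ȟ^1 = Z^2 and Ȟ^2 = 0


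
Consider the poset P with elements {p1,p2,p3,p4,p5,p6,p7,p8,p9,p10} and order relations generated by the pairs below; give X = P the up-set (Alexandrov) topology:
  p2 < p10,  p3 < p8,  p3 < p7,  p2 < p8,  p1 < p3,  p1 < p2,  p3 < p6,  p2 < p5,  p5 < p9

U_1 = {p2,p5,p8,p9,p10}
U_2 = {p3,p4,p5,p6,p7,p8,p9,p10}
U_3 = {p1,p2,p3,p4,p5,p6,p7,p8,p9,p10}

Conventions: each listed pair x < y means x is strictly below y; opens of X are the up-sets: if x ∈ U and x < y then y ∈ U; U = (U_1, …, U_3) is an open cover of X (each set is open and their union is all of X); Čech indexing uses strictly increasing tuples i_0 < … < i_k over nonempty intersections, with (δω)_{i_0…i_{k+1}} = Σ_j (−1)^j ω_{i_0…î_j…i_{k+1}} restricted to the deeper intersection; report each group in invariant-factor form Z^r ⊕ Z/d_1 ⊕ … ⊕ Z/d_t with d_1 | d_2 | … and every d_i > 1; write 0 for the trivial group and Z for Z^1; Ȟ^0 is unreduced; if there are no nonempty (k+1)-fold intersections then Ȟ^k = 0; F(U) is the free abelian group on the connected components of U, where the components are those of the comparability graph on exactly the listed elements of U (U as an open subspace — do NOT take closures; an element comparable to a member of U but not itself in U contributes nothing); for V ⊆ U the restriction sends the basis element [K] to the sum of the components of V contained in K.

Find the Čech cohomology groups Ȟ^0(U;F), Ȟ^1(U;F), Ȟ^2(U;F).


nonempty overlaps:
  U12={p5,p8,p9,p10} U13={p2,p5,p8,p9,p10} U23={p3,p4,p5,p6,p7,p8,p9,p10}
  U123={p5,p8,p9,p10}
components per intersection:
  U1: {p2,p5,p8,p9,p10}
  U2: {p3,p6,p7,p8} {p4} {p5,p9} {p10}
  U3: {p1,p2,p3,p5,p6,p7,p8,p9,p10} {p4}
  U12: {p5,p9} {p8} {p10}
  U13: {p2,p5,p8,p9,p10}
  U23: {p3,p6,p7,p8} {p4} {p5,p9} {p10}
  U123: {p5,p9} {p8} {p10}
C dims 7,8,3; δ0: rk 5, SNF 1^5; δ1: rk 3, SNF 1^3
degree 0: 7−5−0 = 2 → Ȟ^0 ≅ Z^2
degree 1: 8−3−5 = 0 → Ȟ^1 ≅ 0
degree 2: 3−0−3 = 0 → Ȟ^2 ≅ 0

Ȟ^0 ≅ Z^2,  Ȟ^1 ≅ 0,  Ȟ^2 ≅ 0


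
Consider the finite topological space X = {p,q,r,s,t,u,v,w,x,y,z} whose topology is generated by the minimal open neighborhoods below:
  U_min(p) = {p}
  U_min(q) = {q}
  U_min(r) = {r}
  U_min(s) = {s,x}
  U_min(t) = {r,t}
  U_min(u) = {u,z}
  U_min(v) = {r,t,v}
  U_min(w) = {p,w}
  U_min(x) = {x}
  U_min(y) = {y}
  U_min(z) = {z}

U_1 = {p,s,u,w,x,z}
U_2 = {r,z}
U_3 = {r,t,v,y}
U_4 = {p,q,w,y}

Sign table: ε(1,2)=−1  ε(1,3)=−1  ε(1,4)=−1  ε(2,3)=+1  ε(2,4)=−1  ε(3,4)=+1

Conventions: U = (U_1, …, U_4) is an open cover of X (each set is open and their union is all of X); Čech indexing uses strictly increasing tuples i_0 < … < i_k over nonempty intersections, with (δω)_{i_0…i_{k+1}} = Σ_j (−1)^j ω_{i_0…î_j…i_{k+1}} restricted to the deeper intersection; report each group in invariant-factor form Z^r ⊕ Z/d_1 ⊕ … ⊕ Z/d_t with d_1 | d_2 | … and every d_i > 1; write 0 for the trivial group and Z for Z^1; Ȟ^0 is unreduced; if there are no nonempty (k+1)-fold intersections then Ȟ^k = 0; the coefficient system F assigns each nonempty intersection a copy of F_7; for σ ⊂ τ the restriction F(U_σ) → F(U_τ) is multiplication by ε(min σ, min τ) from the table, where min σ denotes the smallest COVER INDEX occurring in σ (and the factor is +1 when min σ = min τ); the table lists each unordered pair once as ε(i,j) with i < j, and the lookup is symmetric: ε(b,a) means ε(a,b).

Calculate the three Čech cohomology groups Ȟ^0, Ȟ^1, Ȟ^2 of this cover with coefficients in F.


Ȟ^0(U;F) ≅ Z/7,  Ȟ^1(U;F) ≅ Z/7,  Ȟ^2(U;F) ≅ 0

nonempty intersections:
  U12={z} U14={p,w} U23={r} U34={y}
C dims 4,4; δ0: rk_F7 3
Ȟ^0: (4−3)−0=1 ⇒ Z/7
Ȟ^1: (4−0)−3=1 ⇒ Z/7
Ȟ^2: (0−0)−0=0 ⇒ 0


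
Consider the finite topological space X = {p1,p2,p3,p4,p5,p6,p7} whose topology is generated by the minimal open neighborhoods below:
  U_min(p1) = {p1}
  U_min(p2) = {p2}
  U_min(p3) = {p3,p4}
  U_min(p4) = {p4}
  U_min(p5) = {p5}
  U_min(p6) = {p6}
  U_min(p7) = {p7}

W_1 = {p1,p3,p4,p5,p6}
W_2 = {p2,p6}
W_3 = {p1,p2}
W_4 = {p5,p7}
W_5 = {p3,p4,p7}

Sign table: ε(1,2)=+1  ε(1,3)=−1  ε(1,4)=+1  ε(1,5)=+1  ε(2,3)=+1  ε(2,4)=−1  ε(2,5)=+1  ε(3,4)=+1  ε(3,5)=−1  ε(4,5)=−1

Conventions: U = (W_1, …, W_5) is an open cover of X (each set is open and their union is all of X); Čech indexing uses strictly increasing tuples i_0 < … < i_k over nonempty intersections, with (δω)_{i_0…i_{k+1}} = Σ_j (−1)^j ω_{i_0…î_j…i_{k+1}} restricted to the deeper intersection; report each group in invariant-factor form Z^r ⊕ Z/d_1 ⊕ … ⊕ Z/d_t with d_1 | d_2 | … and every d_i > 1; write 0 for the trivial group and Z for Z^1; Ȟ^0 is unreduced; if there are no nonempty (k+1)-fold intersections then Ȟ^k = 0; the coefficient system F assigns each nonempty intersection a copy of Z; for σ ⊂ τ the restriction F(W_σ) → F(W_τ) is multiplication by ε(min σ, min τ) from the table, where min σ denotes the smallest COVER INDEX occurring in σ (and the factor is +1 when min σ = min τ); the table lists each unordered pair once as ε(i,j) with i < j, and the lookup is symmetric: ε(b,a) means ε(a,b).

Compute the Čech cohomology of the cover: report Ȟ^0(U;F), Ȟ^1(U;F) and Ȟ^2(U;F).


Ȟ^0(U;F) ≅ 0,  Ȟ^1(U;F) ≅ Z ⊕ Z/2,  Ȟ^2(U;F) ≅ 0

nonempty overlaps:
  W12={p6} W13={p1} W14={p5} W15={p3,p4} W23={p2} W45={p7}
C dims 5,6; δ0: rk 5, SNF 1^4·2
degree 0: 5−5−0 = 0 → Ȟ^0 ≅ 0
degree 1: 6−0−5 = 1 plus torsion [2] → Ȟ^1 ≅ Z ⊕ Z/2
degree 2: 0−0−0 = 0 → Ȟ^2 ≅ 0


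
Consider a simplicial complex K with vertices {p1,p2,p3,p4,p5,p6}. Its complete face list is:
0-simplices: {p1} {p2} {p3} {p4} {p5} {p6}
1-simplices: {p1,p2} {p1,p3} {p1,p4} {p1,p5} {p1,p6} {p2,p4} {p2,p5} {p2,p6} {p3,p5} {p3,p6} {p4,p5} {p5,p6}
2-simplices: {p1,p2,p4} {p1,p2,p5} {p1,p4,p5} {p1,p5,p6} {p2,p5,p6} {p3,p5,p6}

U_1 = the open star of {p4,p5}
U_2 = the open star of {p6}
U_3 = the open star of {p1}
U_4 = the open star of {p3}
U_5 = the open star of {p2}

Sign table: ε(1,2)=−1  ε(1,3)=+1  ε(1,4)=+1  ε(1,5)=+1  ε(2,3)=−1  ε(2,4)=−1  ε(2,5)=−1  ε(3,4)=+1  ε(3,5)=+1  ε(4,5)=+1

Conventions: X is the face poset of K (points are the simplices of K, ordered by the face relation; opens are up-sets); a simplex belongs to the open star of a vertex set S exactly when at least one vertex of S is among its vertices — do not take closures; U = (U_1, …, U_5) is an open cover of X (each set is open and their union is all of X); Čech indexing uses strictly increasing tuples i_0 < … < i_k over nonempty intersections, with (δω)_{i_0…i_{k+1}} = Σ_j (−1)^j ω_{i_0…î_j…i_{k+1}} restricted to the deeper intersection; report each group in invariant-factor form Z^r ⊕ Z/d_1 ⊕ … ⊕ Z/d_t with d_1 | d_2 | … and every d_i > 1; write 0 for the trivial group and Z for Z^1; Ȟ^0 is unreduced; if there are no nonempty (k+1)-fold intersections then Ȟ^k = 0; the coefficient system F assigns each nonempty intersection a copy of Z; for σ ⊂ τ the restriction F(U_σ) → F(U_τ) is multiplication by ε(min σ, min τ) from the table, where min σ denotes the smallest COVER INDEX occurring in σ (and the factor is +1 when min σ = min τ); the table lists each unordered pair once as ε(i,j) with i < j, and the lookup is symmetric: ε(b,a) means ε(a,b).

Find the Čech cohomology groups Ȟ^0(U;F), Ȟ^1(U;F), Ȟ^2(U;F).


Ȟ^0 ≅ Z,  Ȟ^1 ≅ Z,  Ȟ^2 ≅ 0

nonempty intersections:
  U1={{p4},{p5},{p1,p4},{p1,p5},{p2,p4},{p2,p5},{p3,p5},{p4,p5},{p5,p6},{p1,p2,p4},{p1,p2,p5},{p1,p4,p5},{p1,p5,p6},{p2,p5,p6},{p3,p5,p6}} U2={{p6},{p1,p6},{p2,p6},{p3,p6},{p5,p6},{p1,p5,p6},{p2,p5,p6},{p3,p5,p6}} U3={{p1},{p1,p2},{p1,p3},{p1,p4},{p1,p5},{p1,p6},{p1,p2,p4},{p1,p2,p5},{p1,p4,p5},{p1,p5,p6}} U4={{p3},{p1,p3},{p3,p5},{p3,p6},{p3,p5,p6}} U5={{p2},{p1,p2},{p2,p4},{p2,p5},{p2,p6},{p1,p2,p4},{p1,p2,p5},{p2,p5,p6}}
  U12={{p5,p6},{p1,p5,p6},{p2,p5,p6},{p3,p5,p6}} U13={{p1,p4},{p1,p5},{p1,p2,p4},{p1,p2,p5},{p1,p4,p5},{p1,p5,p6}} U14={{p3,p5},{p3,p5,p6}} U15={{p2,p4},{p2,p5},{p1,p2,p4},{p1,p2,p5},{p2,p5,p6}} U23={{p1,p6},{p1,p5,p6}} U24={{p3,p6},{p3,p5,p6}} U25={{p2,p6},{p2,p5,p6}} U34={{p1,p3}} U35={{p1,p2},{p1,p2,p4},{p1,p2,p5}}
  U123={{p1,p5,p6}} U124={{p3,p5,p6}} U125={{p2,p5,p6}} U135={{p1,p2,p4},{p1,p2,p5}}
C dims 5,9,4; δ0: rk 4, SNF 1^4; δ1: rk 4, SNF 1^4
Ȟ^0: (5−4)−0=1 ⇒ Z
Ȟ^1: (9−4)−4=1 ⇒ Z
Ȟ^2: (4−0)−4=0 ⇒ 0


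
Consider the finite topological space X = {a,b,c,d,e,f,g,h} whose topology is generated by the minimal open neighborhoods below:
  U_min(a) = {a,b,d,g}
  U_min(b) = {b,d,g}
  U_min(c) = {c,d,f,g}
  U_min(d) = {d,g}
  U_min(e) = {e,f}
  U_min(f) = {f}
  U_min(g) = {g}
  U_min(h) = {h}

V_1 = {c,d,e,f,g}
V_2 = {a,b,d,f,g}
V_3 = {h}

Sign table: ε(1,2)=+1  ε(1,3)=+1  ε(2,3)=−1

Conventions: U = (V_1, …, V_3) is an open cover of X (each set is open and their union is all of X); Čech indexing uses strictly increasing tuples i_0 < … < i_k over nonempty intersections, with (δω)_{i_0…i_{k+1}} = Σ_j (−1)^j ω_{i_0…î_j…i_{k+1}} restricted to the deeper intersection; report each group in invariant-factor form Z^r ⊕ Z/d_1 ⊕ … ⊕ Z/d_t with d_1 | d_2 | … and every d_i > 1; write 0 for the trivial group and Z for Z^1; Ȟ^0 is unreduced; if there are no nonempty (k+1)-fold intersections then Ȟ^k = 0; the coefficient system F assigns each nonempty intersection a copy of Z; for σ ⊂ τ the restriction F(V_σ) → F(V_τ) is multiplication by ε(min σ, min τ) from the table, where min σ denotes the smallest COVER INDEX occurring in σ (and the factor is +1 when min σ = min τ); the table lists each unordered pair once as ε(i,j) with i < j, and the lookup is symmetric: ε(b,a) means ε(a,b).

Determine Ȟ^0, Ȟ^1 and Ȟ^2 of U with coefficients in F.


Ȟ^0 = Z^2, Ȟ^1 = 0 and Ȟ^2 = 0

nonempty intersections:
  V12={d,f,g}
C dims 3,1; δ0: rk 1, SNF 1^1
Ȟ^0: (3−1)−0=2 ⇒ Z^2
Ȟ^1: (1−0)−1=0 ⇒ 0
Ȟ^2: (0−0)−0=0 ⇒ 0


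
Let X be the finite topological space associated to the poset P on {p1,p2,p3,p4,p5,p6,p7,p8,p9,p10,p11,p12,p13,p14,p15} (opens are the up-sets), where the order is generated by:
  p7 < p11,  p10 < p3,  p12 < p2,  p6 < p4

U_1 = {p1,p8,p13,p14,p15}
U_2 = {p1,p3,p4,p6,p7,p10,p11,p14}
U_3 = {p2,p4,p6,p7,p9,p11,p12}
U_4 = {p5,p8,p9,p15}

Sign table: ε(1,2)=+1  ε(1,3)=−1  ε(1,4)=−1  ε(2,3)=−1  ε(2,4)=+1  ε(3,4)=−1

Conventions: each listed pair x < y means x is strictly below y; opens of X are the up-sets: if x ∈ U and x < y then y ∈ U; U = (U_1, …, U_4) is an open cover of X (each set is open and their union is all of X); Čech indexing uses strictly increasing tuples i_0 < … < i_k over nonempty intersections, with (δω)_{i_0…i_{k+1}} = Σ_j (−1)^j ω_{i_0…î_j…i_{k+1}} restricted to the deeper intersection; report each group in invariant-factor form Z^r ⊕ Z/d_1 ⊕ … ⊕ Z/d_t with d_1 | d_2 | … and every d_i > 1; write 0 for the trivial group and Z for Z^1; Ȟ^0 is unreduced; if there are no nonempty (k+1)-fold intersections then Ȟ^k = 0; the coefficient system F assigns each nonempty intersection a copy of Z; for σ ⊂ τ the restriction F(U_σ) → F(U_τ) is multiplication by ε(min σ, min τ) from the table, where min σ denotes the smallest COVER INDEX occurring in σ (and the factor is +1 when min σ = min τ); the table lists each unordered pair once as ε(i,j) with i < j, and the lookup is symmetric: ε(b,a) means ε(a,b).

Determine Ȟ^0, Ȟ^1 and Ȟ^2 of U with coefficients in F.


Ȟ^0 = 0, Ȟ^1 = Z/2 and Ȟ^2 = 0

nerve simplices:
  U12={p1,p14} U14={p8,p15} U23={p4,p6,p7,p11} U34={p9}
C dims 4,4; δ0: rk 4, SNF 1^3·2
degree 0: 4−4−0 = 0 → Ȟ^0 ≅ 0
degree 1: 4−0−4 = 0 plus torsion [2] → Ȟ^1 ≅ Z/2
degree 2: 0−0−0 = 0 → Ȟ^2 ≅ 0


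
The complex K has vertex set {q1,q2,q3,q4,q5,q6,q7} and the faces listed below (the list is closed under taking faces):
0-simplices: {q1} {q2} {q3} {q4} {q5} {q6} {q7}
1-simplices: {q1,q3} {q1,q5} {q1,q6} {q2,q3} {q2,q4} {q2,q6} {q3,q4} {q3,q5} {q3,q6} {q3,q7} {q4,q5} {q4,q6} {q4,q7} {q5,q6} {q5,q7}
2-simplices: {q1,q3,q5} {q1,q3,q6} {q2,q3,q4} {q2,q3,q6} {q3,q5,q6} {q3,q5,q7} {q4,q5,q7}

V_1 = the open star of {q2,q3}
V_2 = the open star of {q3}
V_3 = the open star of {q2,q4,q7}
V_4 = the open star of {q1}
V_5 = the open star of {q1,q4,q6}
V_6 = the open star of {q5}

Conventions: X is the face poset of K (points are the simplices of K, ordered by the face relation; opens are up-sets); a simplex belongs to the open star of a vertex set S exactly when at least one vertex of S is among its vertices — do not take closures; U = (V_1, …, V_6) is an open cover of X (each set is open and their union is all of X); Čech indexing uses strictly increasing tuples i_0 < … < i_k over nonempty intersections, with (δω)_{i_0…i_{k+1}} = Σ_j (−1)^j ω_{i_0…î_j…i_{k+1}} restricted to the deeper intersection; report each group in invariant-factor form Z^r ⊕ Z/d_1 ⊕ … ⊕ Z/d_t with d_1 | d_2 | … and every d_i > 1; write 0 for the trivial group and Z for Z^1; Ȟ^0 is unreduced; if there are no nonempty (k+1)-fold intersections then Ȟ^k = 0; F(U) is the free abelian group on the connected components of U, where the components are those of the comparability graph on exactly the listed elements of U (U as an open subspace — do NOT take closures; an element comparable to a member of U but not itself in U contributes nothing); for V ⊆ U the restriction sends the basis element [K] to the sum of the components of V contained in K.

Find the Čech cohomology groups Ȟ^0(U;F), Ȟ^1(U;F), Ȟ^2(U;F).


intersection data:
  V1={{q2},{q3},{q1,q3},{q2,q3},{q2,q4},{q2,q6},{q3,q4},{q3,q5},{q3,q6},{q3,q7},{q1,q3,q5},{q1,q3,q6},{q2,q3,q4},{q2,q3,q6},{q3,q5,q6},{q3,q5,q7}} V2={{q3},{q1,q3},{q2,q3},{q3,q4},{q3,q5},{q3,q6},{q3,q7},{q1,q3,q5},{q1,q3,q6},{q2,q3,q4},{q2,q3,q6},{q3,q5,q6},{q3,q5,q7}} V3={{q2},{q4},{q7},{q2,q3},{q2,q4},{q2,q6},{q3,q4},{q3,q7},{q4,q5},{q4,q6},{q4,q7},{q5,q7},{q2,q3,q4},{q2,q3,q6},{q3,q5,q7},{q4,q5,q7}} V4={{q1},{q1,q3},{q1,q5},{q1,q6},{q1,q3,q5},{q1,q3,q6}} V5={{q1},{q4},{q6},{q1,q3},{q1,q5},{q1,q6},{q2,q4},{q2,q6},{q3,q4},{q3,q6},{q4,q5},{q4,q6},{q4,q7},{q5,q6},{q1,q3,q5},{q1,q3,q6},{q2,q3,q4},{q2,q3,q6},{q3,q5,q6},{q4,q5,q7}} V6={{q5},{q1,q5},{q3,q5},{q4,q5},{q5,q6},{q5,q7},{q1,q3,q5},{q3,q5,q6},{q3,q5,q7},{q4,q5,q7}}
  V12={{q3},{q1,q3},{q2,q3},{q3,q4},{q3,q5},{q3,q6},{q3,q7},{q1,q3,q5},{q1,q3,q6},{q2,q3,q4},{q2,q3,q6},{q3,q5,q6},{q3,q5,q7}} V13={{q2},{q2,q3},{q2,q4},{q2,q6},{q3,q4},{q3,q7},{q2,q3,q4},{q2,q3,q6},{q3,q5,q7}} V14={{q1,q3},{q1,q3,q5},{q1,q3,q6}} V15={{q1,q3},{q2,q4},{q2,q6},{q3,q4},{q3,q6},{q1,q3,q5},{q1,q3,q6},{q2,q3,q4},{q2,q3,q6},{q3,q5,q6}} V16={{q3,q5},{q1,q3,q5},{q3,q5,q6},{q3,q5,q7}} V23={{q2,q3},{q3,q4},{q3,q7},{q2,q3,q4},{q2,q3,q6},{q3,q5,q7}} V24={{q1,q3},{q1,q3,q5},{q1,q3,q6}} V25={{q1,q3},{q3,q4},{q3,q6},{q1,q3,q5},{q1,q3,q6},{q2,q3,q4},{q2,q3,q6},{q3,q5,q6}} V26={{q3,q5},{q1,q3,q5},{q3,q5,q6},{q3,q5,q7}} V35={{q4},{q2,q4},{q2,q6},{q3,q4},{q4,q5},{q4,q6},{q4,q7},{q2,q3,q4},{q2,q3,q6},{q4,q5,q7}} V36={{q4,q5},{q5,q7},{q3,q5,q7},{q4,q5,q7}} V45={{q1},{q1,q3},{q1,q5},{q1,q6},{q1,q3,q5},{q1,q3,q6}} V46={{q1,q5},{q1,q3,q5}} V56={{q1,q5},{q4,q5},{q5,q6},{q1,q3,q5},{q3,q5,q6},{q4,q5,q7}}
  V123={{q2,q3},{q3,q4},{q3,q7},{q2,q3,q4},{q2,q3,q6},{q3,q5,q7}} V124={{q1,q3},{q1,q3,q5},{q1,q3,q6}} V125={{q1,q3},{q3,q4},{q3,q6},{q1,q3,q5},{q1,q3,q6},{q2,q3,q4},{q2,q3,q6},{q3,q5,q6}} V126={{q3,q5},{q1,q3,q5},{q3,q5,q6},{q3,q5,q7}} V135={{q2,q4},{q2,q6},{q3,q4},{q2,q3,q4},{q2,q3,q6}} V136={{q3,q5,q7}} V145={{q1,q3},{q1,q3,q5},{q1,q3,q6}} V146={{q1,q3,q5}} V156={{q1,q3,q5},{q3,q5,q6}} V235={{q3,q4},{q2,q3,q4},{q2,q3,q6}} V236={{q3,q5,q7}} V245={{q1,q3},{q1,q3,q5},{q1,q3,q6}} V246={{q1,q3,q5}} V256={{q1,q3,q5},{q3,q5,q6}} V356={{q4,q5},{q4,q5,q7}} V456={{q1,q5},{q1,q3,q5}}
  V1235={{q3,q4},{q2,q3,q4},{q2,q3,q6}} V1236={{q3,q5,q7}} V1245={{q1,q3},{q1,q3,q5},{q1,q3,q6}} V1246={{q1,q3,q5}} V1256={{q1,q3,q5},{q3,q5,q6}} V1456={{q1,q3,q5}} V2456={{q1,q3,q5}}
  V12456={{q1,q3,q5}}
components per intersection:
  V1: {{q2},{q3},{q1,q3},{q2,q3},{q2,q4},{q2,q6},{q3,q4},{q3,q5},{q3,q6},{q3,q7},{q1,q3,q5},{q1,q3,q6},{q2,q3,q4},{q2,q3,q6},{q3,q5,q6},{q3,q5,q7}}
  V2: {{q3},{q1,q3},{q2,q3},{q3,q4},{q3,q5},{q3,q6},{q3,q7},{q1,q3,q5},{q1,q3,q6},{q2,q3,q4},{q2,q3,q6},{q3,q5,q6},{q3,q5,q7}}
  V3: {{q2},{q4},{q7},{q2,q3},{q2,q4},{q2,q6},{q3,q4},{q3,q7},{q4,q5},{q4,q6},{q4,q7},{q5,q7},{q2,q3,q4},{q2,q3,q6},{q3,q5,q7},{q4,q5,q7}}
  V4: {{q1},{q1,q3},{q1,q5},{q1,q6},{q1,q3,q5},{q1,q3,q6}}
  V5: {{q1},{q4},{q6},{q1,q3},{q1,q5},{q1,q6},{q2,q4},{q2,q6},{q3,q4},{q3,q6},{q4,q5},{q4,q6},{q4,q7},{q5,q6},{q1,q3,q5},{q1,q3,q6},{q2,q3,q4},{q2,q3,q6},{q3,q5,q6},{q4,q5,q7}}
  V6: {{q5},{q1,q5},{q3,q5},{q4,q5},{q5,q6},{q5,q7},{q1,q3,q5},{q3,q5,q6},{q3,q5,q7},{q4,q5,q7}}
  V12: {{q3},{q1,q3},{q2,q3},{q3,q4},{q3,q5},{q3,q6},{q3,q7},{q1,q3,q5},{q1,q3,q6},{q2,q3,q4},{q2,q3,q6},{q3,q5,q6},{q3,q5,q7}}
  V13: {{q2},{q2,q3},{q2,q4},{q2,q6},{q3,q4},{q2,q3,q4},{q2,q3,q6}} {{q3,q7},{q3,q5,q7}}
  V14: {{q1,q3},{q1,q3,q5},{q1,q3,q6}}
  V15: {{q1,q3},{q2,q6},{q3,q6},{q1,q3,q5},{q1,q3,q6},{q2,q3,q6},{q3,q5,q6}} {{q2,q4},{q3,q4},{q2,q3,q4}}
  V16: {{q3,q5},{q1,q3,q5},{q3,q5,q6},{q3,q5,q7}}
  V23: {{q2,q3},{q3,q4},{q2,q3,q4},{q2,q3,q6}} {{q3,q7},{q3,q5,q7}}
  V24: {{q1,q3},{q1,q3,q5},{q1,q3,q6}}
  V25: {{q1,q3},{q3,q6},{q1,q3,q5},{q1,q3,q6},{q2,q3,q6},{q3,q5,q6}} {{q3,q4},{q2,q3,q4}}
  V26: {{q3,q5},{q1,q3,q5},{q3,q5,q6},{q3,q5,q7}}
  V35: {{q4},{q2,q4},{q3,q4},{q4,q5},{q4,q6},{q4,q7},{q2,q3,q4},{q4,q5,q7}} {{q2,q6},{q2,q3,q6}}
  V36: {{q4,q5},{q5,q7},{q3,q5,q7},{q4,q5,q7}}
  V45: {{q1},{q1,q3},{q1,q5},{q1,q6},{q1,q3,q5},{q1,q3,q6}}
  V46: {{q1,q5},{q1,q3,q5}}
  V56: {{q1,q5},{q1,q3,q5}} {{q4,q5},{q4,q5,q7}} {{q5,q6},{q3,q5,q6}}
  V123: {{q2,q3},{q3,q4},{q2,q3,q4},{q2,q3,q6}} {{q3,q7},{q3,q5,q7}}
  V124: {{q1,q3},{q1,q3,q5},{q1,q3,q6}}
  V125: {{q1,q3},{q3,q6},{q1,q3,q5},{q1,q3,q6},{q2,q3,q6},{q3,q5,q6}} {{q3,q4},{q2,q3,q4}}
  V126: {{q3,q5},{q1,q3,q5},{q3,q5,q6},{q3,q5,q7}}
  V135: {{q2,q4},{q3,q4},{q2,q3,q4}} {{q2,q6},{q2,q3,q6}}
  V136: {{q3,q5,q7}}
  V145: {{q1,q3},{q1,q3,q5},{q1,q3,q6}}
  V146: {{q1,q3,q5}}
  V156: {{q1,q3,q5}} {{q3,q5,q6}}
  V235: {{q3,q4},{q2,q3,q4}} {{q2,q3,q6}}
  V236: {{q3,q5,q7}}
  V245: {{q1,q3},{q1,q3,q5},{q1,q3,q6}}
  V246: {{q1,q3,q5}}
  V256: {{q1,q3,q5}} {{q3,q5,q6}}
  V356: {{q4,q5},{q4,q5,q7}}
  V456: {{q1,q5},{q1,q3,q5}}
  V1235: {{q3,q4},{q2,q3,q4}} {{q2,q3,q6}}
  V1236: {{q3,q5,q7}}
  V1245: {{q1,q3},{q1,q3,q5},{q1,q3,q6}}
  V1246: {{q1,q3,q5}}
  V1256: {{q1,q3,q5}} {{q3,q5,q6}}
  V1456: {{q1,q3,q5}}
  V2456: {{q1,q3,q5}}
  V12456: {{q1,q3,q5}}
C dims 6,21,22,9; δ0: rk 5, SNF 1^5; δ1: rk 14, SNF 1^14; δ2: rk 8, SNF 1^8
Ȟ^0 = (6 − 5) − 0 = 1, so Ȟ^0 ≅ Z
Ȟ^1 = (21 − 14) − 5 = 2, so Ȟ^1 ≅ Z^2
Ȟ^2 = (22 − 8) − 14 = 0, so Ȟ^2 ≅ 0

Ȟ^0 ≅ Z; Ȟ^1 ≅ Z^2; Ȟ^2 ≅ 0


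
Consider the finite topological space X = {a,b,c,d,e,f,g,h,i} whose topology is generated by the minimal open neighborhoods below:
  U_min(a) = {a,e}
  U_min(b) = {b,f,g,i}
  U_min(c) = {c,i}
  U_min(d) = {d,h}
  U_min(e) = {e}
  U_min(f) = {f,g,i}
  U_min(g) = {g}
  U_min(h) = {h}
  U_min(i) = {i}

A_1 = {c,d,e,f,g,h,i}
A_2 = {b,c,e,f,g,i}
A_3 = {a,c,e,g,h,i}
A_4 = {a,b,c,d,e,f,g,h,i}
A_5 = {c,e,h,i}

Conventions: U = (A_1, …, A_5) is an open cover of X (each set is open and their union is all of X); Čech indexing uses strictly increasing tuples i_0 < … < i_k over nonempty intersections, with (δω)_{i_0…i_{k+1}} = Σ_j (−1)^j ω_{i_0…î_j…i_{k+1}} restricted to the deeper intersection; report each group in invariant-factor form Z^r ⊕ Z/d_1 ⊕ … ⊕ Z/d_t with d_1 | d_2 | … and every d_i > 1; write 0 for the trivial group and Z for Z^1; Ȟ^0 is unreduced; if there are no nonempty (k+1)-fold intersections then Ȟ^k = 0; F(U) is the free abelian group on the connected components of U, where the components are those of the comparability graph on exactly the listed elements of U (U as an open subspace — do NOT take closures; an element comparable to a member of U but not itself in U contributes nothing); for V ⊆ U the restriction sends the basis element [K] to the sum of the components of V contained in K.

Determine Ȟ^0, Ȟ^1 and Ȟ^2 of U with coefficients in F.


nerve simplices:
  A12={c,e,f,g,i} A13={c,e,g,h,i} A14={c,d,e,f,g,h,i} A15={c,e,h,i} A23={c,e,g,i} A24={b,c,e,f,g,i} A25={c,e,i} A34={a,c,e,g,h,i} A35={c,e,h,i} A45={c,e,h,i}
  A123={c,e,g,i} A124={c,e,f,g,i} A125={c,e,i} A134={c,e,g,h,i} A135={c,e,h,i} A145={c,e,h,i} A234={c,e,g,i} A235={c,e,i} A245={c,e,i} A345={c,e,h,i}
  A1234={c,e,g,i} A1235={c,e,i} A1245={c,e,i} A1345={c,e,h,i} A2345={c,e,i}
  A12345={c,e,i}
components per intersection:
  A1: {c,f,g,i} {d,h} {e}
  A2: {b,c,f,g,i} {e}
  A3: {a,e} {c,i} {g} {h}
  A4: {a,e} {b,c,f,g,i} {d,h}
  A5: {c,i} {e} {h}
  A12: {c,f,g,i} {e}
  A13: {c,i} {e} {g} {h}
  A14: {c,f,g,i} {d,h} {e}
  A15: {c,i} {e} {h}
  A23: {c,i} {e} {g}
  A24: {b,c,f,g,i} {e}
  A25: {c,i} {e}
  A34: {a,e} {c,i} {g} {h}
  A35: {c,i} {e} {h}
  A45: {c,i} {e} {h}
  A123: {c,i} {e} {g}
  A124: {c,f,g,i} {e}
  A125: {c,i} {e}
  A134: {c,i} {e} {g} {h}
  A135: {c,i} {e} {h}
  A145: {c,i} {e} {h}
  A234: {c,i} {e} {g}
  A235: {c,i} {e}
  A245: {c,i} {e}
  A345: {c,i} {e} {h}
  A1234: {c,i} {e} {g}
  A1235: {c,i} {e}
  A1245: {c,i} {e}
  A1345: {c,i} {e} {h}
  A2345: {c,i} {e}
  A12345: {c,i} {e}
C dims 15,29,27,12; δ0: rk 12, SNF 1^12; δ1: rk 17, SNF 1^17; δ2: rk 10, SNF 1^10
degree 0: 15−12−0 = 3 → Ȟ^0 ≅ Z^3
degree 1: 29−17−12 = 0 → Ȟ^1 ≅ 0
degree 2: 27−10−17 = 0 → Ȟ^2 ≅ 0

Ȟ^0(U;F) ≅ Z^3; Ȟ^1(U;F) ≅ 0; Ȟ^2(U;F) ≅ 0


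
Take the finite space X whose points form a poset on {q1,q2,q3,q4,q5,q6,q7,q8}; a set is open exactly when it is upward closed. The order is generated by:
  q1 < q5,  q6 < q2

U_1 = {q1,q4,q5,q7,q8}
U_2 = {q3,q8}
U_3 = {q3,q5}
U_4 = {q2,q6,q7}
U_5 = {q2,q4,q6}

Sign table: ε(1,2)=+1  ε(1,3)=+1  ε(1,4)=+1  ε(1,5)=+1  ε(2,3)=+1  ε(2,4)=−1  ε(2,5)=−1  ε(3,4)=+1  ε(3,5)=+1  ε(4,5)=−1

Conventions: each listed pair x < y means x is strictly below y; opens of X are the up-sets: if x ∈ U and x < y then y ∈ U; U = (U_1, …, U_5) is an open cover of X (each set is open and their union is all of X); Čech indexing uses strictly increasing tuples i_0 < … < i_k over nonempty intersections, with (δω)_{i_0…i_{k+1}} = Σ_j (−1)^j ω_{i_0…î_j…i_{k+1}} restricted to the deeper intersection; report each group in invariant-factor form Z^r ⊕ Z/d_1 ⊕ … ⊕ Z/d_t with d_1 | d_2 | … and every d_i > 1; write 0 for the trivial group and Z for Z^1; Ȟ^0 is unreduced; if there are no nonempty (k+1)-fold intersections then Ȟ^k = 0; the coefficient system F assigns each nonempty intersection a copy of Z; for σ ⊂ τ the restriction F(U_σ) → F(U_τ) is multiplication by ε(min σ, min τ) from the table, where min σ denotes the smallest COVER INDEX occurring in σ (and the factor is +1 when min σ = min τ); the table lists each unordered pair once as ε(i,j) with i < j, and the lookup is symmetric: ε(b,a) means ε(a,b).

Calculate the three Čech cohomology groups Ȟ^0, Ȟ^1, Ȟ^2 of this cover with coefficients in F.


nerve of the cover:
  U12={q8} U13={q5} U14={q7} U15={q4} U23={q3} U45={q2,q6}
C dims 5,6; δ0: rk 5, SNF 1^4·2
Ȟ^0 = (5 − 5) − 0 = 0, so Ȟ^0 ≅ 0
Ȟ^1 = (6 − 0) − 5 = 1 plus torsion [2], so Ȟ^1 ≅ Z ⊕ Z/2
Ȟ^2 = (0 − 0) − 0 = 0, so Ȟ^2 ≅ 0

Ȟ^0 = 0, Ȟ^1 = Z ⊕ Z/2 and Ȟ^2 = 0


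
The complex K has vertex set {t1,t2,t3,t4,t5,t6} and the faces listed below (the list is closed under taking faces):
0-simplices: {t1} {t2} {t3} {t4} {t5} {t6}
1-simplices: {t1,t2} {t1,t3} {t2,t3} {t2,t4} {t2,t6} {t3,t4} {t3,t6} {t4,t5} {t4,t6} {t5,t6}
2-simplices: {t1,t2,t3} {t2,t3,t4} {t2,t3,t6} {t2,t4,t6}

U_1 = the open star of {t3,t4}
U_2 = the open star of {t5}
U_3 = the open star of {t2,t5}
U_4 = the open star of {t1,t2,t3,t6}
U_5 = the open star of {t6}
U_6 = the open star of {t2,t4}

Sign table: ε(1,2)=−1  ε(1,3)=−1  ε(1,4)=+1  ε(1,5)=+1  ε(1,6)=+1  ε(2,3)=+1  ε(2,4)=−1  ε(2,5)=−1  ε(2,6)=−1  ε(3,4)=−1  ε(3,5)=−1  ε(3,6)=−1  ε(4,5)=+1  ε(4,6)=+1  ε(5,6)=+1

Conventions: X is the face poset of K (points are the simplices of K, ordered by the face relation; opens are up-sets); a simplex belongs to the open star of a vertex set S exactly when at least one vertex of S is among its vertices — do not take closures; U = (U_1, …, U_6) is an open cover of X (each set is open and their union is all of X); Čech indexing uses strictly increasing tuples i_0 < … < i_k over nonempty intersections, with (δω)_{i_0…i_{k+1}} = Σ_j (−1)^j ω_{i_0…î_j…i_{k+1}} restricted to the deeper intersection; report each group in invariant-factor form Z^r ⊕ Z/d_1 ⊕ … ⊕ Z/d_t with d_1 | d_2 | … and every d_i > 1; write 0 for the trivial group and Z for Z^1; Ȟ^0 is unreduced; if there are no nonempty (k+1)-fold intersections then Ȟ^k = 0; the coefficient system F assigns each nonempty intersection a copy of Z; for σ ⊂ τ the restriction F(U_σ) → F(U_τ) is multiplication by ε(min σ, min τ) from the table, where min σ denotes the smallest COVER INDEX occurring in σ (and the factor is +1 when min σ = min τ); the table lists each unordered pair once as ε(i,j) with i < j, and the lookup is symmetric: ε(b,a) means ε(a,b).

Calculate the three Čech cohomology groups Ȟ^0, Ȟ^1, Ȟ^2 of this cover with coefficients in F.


Ȟ^0 = Z, Ȟ^1 = 0, Ȟ^2 = 0

nerve of the cover:
  U1={{t3},{t4},{t1,t3},{t2,t3},{t2,t4},{t3,t4},{t3,t6},{t4,t5},{t4,t6},{t1,t2,t3},{t2,t3,t4},{t2,t3,t6},{t2,t4,t6}} U2={{t5},{t4,t5},{t5,t6}} U3={{t2},{t5},{t1,t2},{t2,t3},{t2,t4},{t2,t6},{t4,t5},{t5,t6},{t1,t2,t3},{t2,t3,t4},{t2,t3,t6},{t2,t4,t6}} U4={{t1},{t2},{t3},{t6},{t1,t2},{t1,t3},{t2,t3},{t2,t4},{t2,t6},{t3,t4},{t3,t6},{t4,t6},{t5,t6},{t1,t2,t3},{t2,t3,t4},{t2,t3,t6},{t2,t4,t6}} U5={{t6},{t2,t6},{t3,t6},{t4,t6},{t5,t6},{t2,t3,t6},{t2,t4,t6}} U6={{t2},{t4},{t1,t2},{t2,t3},{t2,t4},{t2,t6},{t3,t4},{t4,t5},{t4,t6},{t1,t2,t3},{t2,t3,t4},{t2,t3,t6},{t2,t4,t6}}
  U12={{t4,t5}} U13={{t2,t3},{t2,t4},{t4,t5},{t1,t2,t3},{t2,t3,t4},{t2,t3,t6},{t2,t4,t6}} U14={{t3},{t1,t3},{t2,t3},{t2,t4},{t3,t4},{t3,t6},{t4,t6},{t1,t2,t3},{t2,t3,t4},{t2,t3,t6},{t2,t4,t6}} U15={{t3,t6},{t4,t6},{t2,t3,t6},{t2,t4,t6}} U16={{t4},{t2,t3},{t2,t4},{t3,t4},{t4,t5},{t4,t6},{t1,t2,t3},{t2,t3,t4},{t2,t3,t6},{t2,t4,t6}} U23={{t5},{t4,t5},{t5,t6}} U24={{t5,t6}} U25={{t5,t6}} U26={{t4,t5}} U34={{t2},{t1,t2},{t2,t3},{t2,t4},{t2,t6},{t5,t6},{t1,t2,t3},{t2,t3,t4},{t2,t3,t6},{t2,t4,t6}} U35={{t2,t6},{t5,t6},{t2,t3,t6},{t2,t4,t6}} U36={{t2},{t1,t2},{t2,t3},{t2,t4},{t2,t6},{t4,t5},{t1,t2,t3},{t2,t3,t4},{t2,t3,t6},{t2,t4,t6}} U45={{t6},{t2,t6},{t3,t6},{t4,t6},{t5,t6},{t2,t3,t6},{t2,t4,t6}} U46={{t2},{t1,t2},{t2,t3},{t2,t4},{t2,t6},{t3,t4},{t4,t6},{t1,t2,t3},{t2,t3,t4},{t2,t3,t6},{t2,t4,t6}} U56={{t2,t6},{t4,t6},{t2,t3,t6},{t2,t4,t6}}
  U123={{t4,t5}} U126={{t4,t5}} U134={{t2,t3},{t2,t4},{t1,t2,t3},{t2,t3,t4},{t2,t3,t6},{t2,t4,t6}} U135={{t2,t3,t6},{t2,t4,t6}} U136={{t2,t3},{t2,t4},{t4,t5},{t1,t2,t3},{t2,t3,t4},{t2,t3,t6},{t2,t4,t6}} U145={{t3,t6},{t4,t6},{t2,t3,t6},{t2,t4,t6}} U146={{t2,t3},{t2,t4},{t3,t4},{t4,t6},{t1,t2,t3},{t2,t3,t4},{t2,t3,t6},{t2,t4,t6}} U156={{t4,t6},{t2,t3,t6},{t2,t4,t6}} U234={{t5,t6}} U235={{t5,t6}} U236={{t4,t5}} U245={{t5,t6}} U345={{t2,t6},{t5,t6},{t2,t3,t6},{t2,t4,t6}} U346={{t2},{t1,t2},{t2,t3},{t2,t4},{t2,t6},{t1,t2,t3},{t2,t3,t4},{t2,t3,t6},{t2,t4,t6}} U356={{t2,t6},{t2,t3,t6},{t2,t4,t6}} U456={{t2,t6},{t4,t6},{t2,t3,t6},{t2,t4,t6}}
  U1236={{t4,t5}} U1345={{t2,t3,t6},{t2,t4,t6}} U1346={{t2,t3},{t2,t4},{t1,t2,t3},{t2,t3,t4},{t2,t3,t6},{t2,t4,t6}} U1356={{t2,t3,t6},{t2,t4,t6}} U1456={{t4,t6},{t2,t3,t6},{t2,t4,t6}} U2345={{t5,t6}} U3456={{t2,t6},{t2,t3,t6},{t2,t4,t6}}
  U13456={{t2,t3,t6},{t2,t4,t6}}
C dims 6,15,16,7; δ0: rk 5, SNF 1^5; δ1: rk 10, SNF 1^10; δ2: rk 6, SNF 1^6
Ȟ^0 = (6 − 5) − 0 = 1, so Ȟ^0 ≅ Z
Ȟ^1 = (15 − 10) − 5 = 0, so Ȟ^1 ≅ 0
Ȟ^2 = (16 − 6) − 10 = 0, so Ȟ^2 ≅ 0
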